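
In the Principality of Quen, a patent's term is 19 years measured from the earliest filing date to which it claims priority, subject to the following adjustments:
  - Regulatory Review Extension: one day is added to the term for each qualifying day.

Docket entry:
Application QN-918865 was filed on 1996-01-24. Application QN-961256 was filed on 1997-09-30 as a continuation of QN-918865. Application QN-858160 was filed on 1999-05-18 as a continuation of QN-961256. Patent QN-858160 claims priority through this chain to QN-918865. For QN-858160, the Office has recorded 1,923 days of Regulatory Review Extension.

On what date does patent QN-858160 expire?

Earliest priority filing: 24 January 1996.
Base term: 24 January 1996 + 19 years → 24 January 2015.
Regulatory Review Extension: +1923 days → 30 April 2020.

April 30, 2020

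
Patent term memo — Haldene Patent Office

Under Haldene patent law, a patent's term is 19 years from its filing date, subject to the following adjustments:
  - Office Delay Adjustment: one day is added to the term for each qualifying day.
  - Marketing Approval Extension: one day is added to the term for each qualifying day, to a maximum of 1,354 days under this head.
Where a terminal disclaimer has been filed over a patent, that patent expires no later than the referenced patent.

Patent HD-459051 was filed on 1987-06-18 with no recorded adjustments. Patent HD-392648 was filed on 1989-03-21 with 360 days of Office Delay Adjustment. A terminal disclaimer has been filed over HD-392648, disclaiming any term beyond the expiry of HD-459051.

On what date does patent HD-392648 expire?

Natural term of HD-392648:
  Base: filing + 19 years → 21 March 2008.
  Office Delay Adjustment: +360 days → 16 March 2009.
Expiry of referenced patent HD-459051:
  Base: filing + 19 years → 18 June 2006.
Terminal disclaimer: HD-392648 expires on the earlier of 16 March 2009 and 18 June 2006.

June 18, 2006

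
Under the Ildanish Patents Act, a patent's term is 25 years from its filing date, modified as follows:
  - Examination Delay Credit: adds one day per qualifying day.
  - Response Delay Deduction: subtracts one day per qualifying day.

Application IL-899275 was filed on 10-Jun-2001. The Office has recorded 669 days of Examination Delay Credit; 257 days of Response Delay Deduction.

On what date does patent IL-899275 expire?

Base term: filing date + 25 years → 10 June 2026.
Examination Delay Credit: +669 days → 9 April 2028.
Response Delay Deduction: −257 days → 27 July 2027.

July 27, 2027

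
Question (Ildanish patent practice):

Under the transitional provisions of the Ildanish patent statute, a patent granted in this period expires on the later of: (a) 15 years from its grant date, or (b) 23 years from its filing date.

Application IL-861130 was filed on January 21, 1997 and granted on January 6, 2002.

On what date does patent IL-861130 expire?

(a) grant + 15 years → 6 January 2017.
(b) filing + 23 years → 21 January 2020.
Later of the two: 21 January 2020.

2020-01-21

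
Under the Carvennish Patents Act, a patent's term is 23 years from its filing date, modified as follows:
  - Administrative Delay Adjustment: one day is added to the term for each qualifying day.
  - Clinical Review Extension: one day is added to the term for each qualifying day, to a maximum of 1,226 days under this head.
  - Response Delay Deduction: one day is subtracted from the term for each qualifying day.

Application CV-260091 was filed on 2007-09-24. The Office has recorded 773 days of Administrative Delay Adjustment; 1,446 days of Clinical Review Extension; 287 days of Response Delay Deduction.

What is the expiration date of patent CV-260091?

2035-06-02

Base term: filing date + 23 years → 24 September 2030.
Administrative Delay Adjustment: +773 days → 5 November 2032.
Clinical Review Extension: 1446 days claimed exceeds the 1226-day cap, so +1226 days → 15 March 2036.
Response Delay Deduction: −287 days → 2 June 2035.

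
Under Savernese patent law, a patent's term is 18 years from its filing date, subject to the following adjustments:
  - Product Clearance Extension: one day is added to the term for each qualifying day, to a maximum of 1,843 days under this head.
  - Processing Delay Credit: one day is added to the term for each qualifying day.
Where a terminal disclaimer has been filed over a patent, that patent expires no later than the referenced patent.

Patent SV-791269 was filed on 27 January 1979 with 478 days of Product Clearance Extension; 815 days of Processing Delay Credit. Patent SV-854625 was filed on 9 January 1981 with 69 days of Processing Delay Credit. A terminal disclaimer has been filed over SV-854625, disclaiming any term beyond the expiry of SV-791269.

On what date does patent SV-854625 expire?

Natural term of SV-854625:
  Base: filing + 18 years → 9 January 1999.
  Processing Delay Credit: +69 days → 19 March 1999.
Expiry of referenced patent SV-791269:
  Base: filing + 18 years → 27 January 1997.
  Product Clearance Extension: 478 days (within the 1843-day cap) → +478 days → 20 May 1998.
  Processing Delay Credit: +815 days → 12 August 2000.
Terminal disclaimer: SV-854625 expires on the earlier of 19 March 1999 and 12 August 2000.

1999-03-19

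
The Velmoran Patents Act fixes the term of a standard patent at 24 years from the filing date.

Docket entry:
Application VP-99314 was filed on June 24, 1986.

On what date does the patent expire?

Filing date + 24 years → 24 June 2010.

2010-06-24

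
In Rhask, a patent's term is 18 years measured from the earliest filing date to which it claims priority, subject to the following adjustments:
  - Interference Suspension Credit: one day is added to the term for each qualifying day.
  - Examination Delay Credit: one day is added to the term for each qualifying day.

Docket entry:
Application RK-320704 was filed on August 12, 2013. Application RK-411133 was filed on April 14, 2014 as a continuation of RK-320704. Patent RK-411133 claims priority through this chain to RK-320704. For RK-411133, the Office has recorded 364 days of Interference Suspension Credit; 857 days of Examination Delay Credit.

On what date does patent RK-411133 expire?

2034-12-15

Earliest priority filing: 12 August 2013.
Base term: 12 August 2013 + 18 years → 12 August 2031.
Interference Suspension Credit: +364 days → 10 August 2032.
Examination Delay Credit: +857 days → 15 December 2034.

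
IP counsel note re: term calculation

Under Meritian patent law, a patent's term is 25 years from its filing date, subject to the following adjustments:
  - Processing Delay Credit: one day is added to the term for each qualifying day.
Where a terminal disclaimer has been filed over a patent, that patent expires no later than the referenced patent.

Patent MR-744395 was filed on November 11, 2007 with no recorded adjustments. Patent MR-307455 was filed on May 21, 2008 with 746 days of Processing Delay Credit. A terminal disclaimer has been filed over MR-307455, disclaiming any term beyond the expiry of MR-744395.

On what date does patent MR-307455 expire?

2032-11-11

Natural term of MR-307455:
  Base: filing + 25 years → 21 May 2033.
  Processing Delay Credit: +746 days → 6 June 2035.
Expiry of referenced patent MR-744395:
  Base: filing + 25 years → 11 November 2032.
Terminal disclaimer: MR-307455 expires on the earlier of 6 June 2035 and 11 November 2032.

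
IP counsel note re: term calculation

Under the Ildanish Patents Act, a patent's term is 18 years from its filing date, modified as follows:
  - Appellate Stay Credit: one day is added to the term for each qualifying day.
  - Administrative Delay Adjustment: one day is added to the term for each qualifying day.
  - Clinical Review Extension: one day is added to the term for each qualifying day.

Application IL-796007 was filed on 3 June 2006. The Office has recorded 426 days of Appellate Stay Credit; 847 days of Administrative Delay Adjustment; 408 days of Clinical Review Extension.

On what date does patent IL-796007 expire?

January 9, 2029

Base term: filing date + 18 years → 3 June 2024.
Appellate Stay Credit: +426 days → 3 August 2025.
Administrative Delay Adjustment: +847 days → 28 November 2027.
Clinical Review Extension: +408 days → 9 January 2029.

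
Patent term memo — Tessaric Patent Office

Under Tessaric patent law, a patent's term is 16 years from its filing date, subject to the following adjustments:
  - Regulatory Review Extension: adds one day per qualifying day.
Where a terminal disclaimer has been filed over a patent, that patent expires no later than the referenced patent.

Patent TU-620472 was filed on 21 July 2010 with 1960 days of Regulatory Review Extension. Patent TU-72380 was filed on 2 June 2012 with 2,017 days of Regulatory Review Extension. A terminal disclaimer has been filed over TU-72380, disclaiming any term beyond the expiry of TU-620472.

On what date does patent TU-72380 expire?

December 2, 2031

Natural term of TU-72380:
  Base: filing + 16 years → 2 June 2028.
  Regulatory Review Extension: +2017 days → 10 December 2033.
Expiry of referenced patent TU-620472:
  Base: filing + 16 years → 21 July 2026.
  Regulatory Review Extension: +1960 days → 2 December 2031.
Terminal disclaimer: TU-72380 expires on the earlier of 10 December 2033 and 2 December 2031.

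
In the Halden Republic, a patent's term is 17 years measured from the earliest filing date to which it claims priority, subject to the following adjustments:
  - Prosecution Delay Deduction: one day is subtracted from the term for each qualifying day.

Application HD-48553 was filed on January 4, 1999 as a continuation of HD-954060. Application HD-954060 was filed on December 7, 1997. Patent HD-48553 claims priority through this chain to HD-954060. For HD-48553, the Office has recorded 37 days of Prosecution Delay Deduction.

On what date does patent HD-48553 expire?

2014-10-31

Earliest priority filing: 7 December 1997.
Base term: 7 December 1997 + 17 years → 7 December 2014.
Prosecution Delay Deduction: −37 days → 31 October 2014.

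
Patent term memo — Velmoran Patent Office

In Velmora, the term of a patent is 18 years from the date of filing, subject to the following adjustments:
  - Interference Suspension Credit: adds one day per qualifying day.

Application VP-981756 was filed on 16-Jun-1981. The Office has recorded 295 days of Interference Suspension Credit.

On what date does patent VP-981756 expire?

2000-04-06

Base term: filing date + 18 years → 16 June 1999.
Interference Suspension Credit: +295 days → 6 April 2000.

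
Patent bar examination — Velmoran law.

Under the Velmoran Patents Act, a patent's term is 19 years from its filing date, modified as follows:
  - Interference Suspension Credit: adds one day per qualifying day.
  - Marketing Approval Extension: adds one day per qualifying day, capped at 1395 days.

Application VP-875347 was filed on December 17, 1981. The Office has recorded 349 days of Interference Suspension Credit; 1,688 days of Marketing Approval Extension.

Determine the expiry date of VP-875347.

2005-09-26

Base term: filing date + 19 years → 17 December 2000.
Interference Suspension Credit: +349 days → 1 December 2001.
Marketing Approval Extension: 1688 days claimed exceeds the 1395-day cap, so +1395 days → 26 September 2005.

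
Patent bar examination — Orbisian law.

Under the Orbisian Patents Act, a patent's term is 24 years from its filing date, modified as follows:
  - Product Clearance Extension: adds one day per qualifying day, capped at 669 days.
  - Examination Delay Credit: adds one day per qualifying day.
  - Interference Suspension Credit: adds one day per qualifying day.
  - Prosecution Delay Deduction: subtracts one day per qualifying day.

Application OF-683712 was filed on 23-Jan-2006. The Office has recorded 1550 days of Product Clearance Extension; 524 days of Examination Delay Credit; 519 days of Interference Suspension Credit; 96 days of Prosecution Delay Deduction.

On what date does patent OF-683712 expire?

June 27, 2034

Base term: filing date + 24 years → 23 January 2030.
Product Clearance Extension: 1550 days claimed exceeds the 669-day cap, so +669 days → 23 November 2031.
Examination Delay Credit: +524 days → 30 April 2033.
Interference Suspension Credit: +519 days → 1 October 2034.
Prosecution Delay Deduction: −96 days → 27 June 2034.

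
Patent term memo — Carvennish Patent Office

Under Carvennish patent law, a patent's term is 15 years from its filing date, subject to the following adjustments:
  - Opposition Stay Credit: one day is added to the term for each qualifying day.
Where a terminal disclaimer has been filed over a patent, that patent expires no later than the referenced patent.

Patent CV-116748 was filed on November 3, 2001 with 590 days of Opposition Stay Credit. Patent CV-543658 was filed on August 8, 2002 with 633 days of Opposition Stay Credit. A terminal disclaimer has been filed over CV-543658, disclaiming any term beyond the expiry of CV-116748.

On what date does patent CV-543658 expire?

Natural term of CV-543658:
  Base: filing + 15 years → 8 August 2017.
  Opposition Stay Credit: +633 days → 3 May 2019.
Expiry of referenced patent CV-116748:
  Base: filing + 15 years → 3 November 2016.
  Opposition Stay Credit: +590 days → 16 June 2018.
Terminal disclaimer: CV-543658 expires on the earlier of 3 May 2019 and 16 June 2018.

2018-06-16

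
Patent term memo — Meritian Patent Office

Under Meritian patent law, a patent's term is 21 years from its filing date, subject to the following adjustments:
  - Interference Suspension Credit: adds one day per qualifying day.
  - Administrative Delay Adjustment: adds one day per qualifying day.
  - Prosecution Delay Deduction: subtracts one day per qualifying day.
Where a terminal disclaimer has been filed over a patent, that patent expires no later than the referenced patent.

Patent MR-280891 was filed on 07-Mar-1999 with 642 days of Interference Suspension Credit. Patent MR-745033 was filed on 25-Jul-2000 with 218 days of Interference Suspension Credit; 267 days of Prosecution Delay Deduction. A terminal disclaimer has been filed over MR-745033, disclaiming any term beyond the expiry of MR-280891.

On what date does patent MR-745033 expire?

2021-06-06

Natural term of MR-745033:
  Base: filing + 21 years → 25 July 2021.
  Interference Suspension Credit: +218 days → 28 February 2022.
  Prosecution Delay Deduction: −267 days → 6 June 2021.
Expiry of referenced patent MR-280891:
  Base: filing + 21 years → 7 March 2020.
  Interference Suspension Credit: +642 days → 9 December 2021.
Terminal disclaimer: MR-745033 expires on the earlier of 6 June 2021 and 9 December 2021.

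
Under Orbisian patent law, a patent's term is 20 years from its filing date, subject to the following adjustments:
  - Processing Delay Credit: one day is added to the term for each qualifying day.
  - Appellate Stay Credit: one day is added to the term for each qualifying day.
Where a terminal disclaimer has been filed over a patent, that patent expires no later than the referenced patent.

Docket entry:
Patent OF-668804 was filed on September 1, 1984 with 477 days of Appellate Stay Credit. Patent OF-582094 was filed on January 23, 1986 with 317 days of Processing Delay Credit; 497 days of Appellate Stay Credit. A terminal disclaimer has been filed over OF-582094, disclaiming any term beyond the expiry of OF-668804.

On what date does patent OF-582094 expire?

December 22, 2005

Natural term of OF-582094:
  Base: filing + 20 years → 23 January 2006.
  Processing Delay Credit: +317 days → 6 December 2006.
  Appellate Stay Credit: +497 days → 16 April 2008.
Expiry of referenced patent OF-668804:
  Base: filing + 20 years → 1 September 2004.
  Appellate Stay Credit: +477 days → 22 December 2005.
Terminal disclaimer: OF-582094 expires on the earlier of 16 April 2008 and 22 December 2005.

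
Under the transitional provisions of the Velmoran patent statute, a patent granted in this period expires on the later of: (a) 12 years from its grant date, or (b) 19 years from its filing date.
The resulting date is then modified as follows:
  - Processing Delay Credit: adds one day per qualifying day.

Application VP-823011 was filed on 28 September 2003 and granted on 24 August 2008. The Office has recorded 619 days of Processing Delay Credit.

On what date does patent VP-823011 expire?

2024-06-08

(a) grant + 12 years → 24 August 2020.
(b) filing + 19 years → 28 September 2022.
Later of the two: 28 September 2022.
Processing Delay Credit: +619 days → 8 June 2024.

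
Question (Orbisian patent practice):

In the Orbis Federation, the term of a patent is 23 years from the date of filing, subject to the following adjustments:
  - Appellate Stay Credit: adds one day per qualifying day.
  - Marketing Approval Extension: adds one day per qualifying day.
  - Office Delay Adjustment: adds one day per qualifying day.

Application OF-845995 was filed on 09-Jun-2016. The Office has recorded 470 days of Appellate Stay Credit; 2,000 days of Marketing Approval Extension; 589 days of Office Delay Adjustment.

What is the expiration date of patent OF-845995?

Base term: filing date + 23 years → 9 June 2039.
Appellate Stay Credit: +470 days → 21 September 2040.
Marketing Approval Extension: +2000 days → 14 March 2046.
Office Delay Adjustment: +589 days → 24 October 2047.

2047-10-24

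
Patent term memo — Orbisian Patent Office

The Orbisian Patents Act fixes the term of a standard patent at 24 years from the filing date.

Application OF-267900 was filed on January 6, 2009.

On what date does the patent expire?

January 6, 2033

Filing date + 24 years → 6 January 2033.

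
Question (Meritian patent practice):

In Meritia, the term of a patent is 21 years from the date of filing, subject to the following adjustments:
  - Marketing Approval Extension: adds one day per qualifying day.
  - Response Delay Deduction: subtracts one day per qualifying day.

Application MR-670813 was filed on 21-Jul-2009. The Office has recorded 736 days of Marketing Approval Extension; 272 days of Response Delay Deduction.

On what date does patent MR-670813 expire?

2031-10-28

Base term: filing date + 21 years → 21 July 2030.
Marketing Approval Extension: +736 days → 26 July 2032.
Response Delay Deduction: −272 days → 28 October 2031.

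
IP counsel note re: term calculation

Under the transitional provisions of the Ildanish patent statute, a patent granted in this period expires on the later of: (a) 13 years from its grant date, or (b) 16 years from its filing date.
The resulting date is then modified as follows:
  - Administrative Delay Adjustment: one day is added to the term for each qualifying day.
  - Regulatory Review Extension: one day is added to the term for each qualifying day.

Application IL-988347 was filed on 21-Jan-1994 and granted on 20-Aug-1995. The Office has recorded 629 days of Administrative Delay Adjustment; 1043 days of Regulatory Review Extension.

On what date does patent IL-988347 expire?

(a) grant + 13 years → 20 August 2008.
(b) filing + 16 years → 21 January 2010.
Later of the two: 21 January 2010.
Administrative Delay Adjustment: +629 days → 12 October 2011.
Regulatory Review Extension: +1043 days → 20 August 2014.

August 20, 2014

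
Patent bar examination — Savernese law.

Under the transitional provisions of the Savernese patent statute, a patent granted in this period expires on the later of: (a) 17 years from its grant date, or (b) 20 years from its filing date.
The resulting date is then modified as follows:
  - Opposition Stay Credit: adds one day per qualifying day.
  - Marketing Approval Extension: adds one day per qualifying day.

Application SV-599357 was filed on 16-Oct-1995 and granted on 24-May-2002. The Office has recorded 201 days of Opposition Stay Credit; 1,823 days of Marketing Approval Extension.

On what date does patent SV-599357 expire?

(a) grant + 17 years → 24 May 2019.
(b) filing + 20 years → 16 October 2015.
Later of the two: 24 May 2019.
Opposition Stay Credit: +201 days → 11 December 2019.
Marketing Approval Extension: +1823 days → 7 December 2024.

2024-12-07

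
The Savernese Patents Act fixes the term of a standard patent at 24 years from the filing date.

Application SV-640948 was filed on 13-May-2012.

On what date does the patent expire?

Filing date + 24 years → 13 May 2036.

2036-05-13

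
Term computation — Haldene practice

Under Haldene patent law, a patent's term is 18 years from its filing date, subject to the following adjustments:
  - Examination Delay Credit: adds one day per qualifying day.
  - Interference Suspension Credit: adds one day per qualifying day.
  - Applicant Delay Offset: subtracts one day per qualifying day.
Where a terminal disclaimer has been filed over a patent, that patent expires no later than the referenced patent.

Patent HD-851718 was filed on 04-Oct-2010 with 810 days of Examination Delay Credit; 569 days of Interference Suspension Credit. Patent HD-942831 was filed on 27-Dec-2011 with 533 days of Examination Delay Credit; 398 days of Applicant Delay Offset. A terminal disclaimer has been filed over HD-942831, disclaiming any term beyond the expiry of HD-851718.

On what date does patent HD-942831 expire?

2030-05-11

Natural term of HD-942831:
  Base: filing + 18 years → 27 December 2029.
  Examination Delay Credit: +533 days → 13 June 2031.
  Applicant Delay Offset: −398 days → 11 May 2030.
Expiry of referenced patent HD-851718:
  Base: filing + 18 years → 4 October 2028.
  Examination Delay Credit: +810 days → 23 December 2030.
  Interference Suspension Credit: +569 days → 14 July 2032.
Terminal disclaimer: HD-942831 expires on the earlier of 11 May 2030 and 14 July 2032.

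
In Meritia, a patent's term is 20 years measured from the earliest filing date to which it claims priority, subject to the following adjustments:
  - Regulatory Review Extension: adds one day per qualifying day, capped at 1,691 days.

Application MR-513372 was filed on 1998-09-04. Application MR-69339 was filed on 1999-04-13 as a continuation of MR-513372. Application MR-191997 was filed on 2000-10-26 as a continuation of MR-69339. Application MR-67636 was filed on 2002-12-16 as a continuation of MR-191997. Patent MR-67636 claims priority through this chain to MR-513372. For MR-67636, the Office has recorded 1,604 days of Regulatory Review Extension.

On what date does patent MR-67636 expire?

Earliest priority filing: 4 September 1998.
Base term: 4 September 1998 + 20 years → 4 September 2018.
Regulatory Review Extension: 1604 days (within the 1691-day cap) → +1604 days → 25 January 2023.

2023-01-25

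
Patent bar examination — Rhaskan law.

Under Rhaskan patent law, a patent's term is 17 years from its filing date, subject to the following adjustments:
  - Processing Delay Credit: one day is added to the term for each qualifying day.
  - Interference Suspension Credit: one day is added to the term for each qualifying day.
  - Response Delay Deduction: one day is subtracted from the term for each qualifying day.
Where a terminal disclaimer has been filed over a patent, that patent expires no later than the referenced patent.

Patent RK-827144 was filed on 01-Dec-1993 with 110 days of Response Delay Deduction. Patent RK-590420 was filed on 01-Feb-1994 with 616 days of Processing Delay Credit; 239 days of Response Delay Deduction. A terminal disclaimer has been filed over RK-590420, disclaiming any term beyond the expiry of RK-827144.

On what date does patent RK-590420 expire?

Natural term of RK-590420:
  Base: filing + 17 years → 1 February 2011.
  Processing Delay Credit: +616 days → 9 October 2012.
  Response Delay Deduction: −239 days → 13 February 2012.
Expiry of referenced patent RK-827144:
  Base: filing + 17 years → 1 December 2010.
  Response Delay Deduction: −110 days → 13 August 2010.
Terminal disclaimer: RK-590420 expires on the earlier of 13 February 2012 and 13 August 2010.

2010-08-13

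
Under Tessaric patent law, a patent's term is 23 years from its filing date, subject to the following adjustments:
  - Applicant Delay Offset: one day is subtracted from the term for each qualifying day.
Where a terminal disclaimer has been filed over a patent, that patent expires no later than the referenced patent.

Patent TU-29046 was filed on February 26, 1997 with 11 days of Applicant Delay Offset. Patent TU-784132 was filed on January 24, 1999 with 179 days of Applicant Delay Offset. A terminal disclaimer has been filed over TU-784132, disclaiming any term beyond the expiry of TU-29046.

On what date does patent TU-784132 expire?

2020-02-15

Natural term of TU-784132:
  Base: filing + 23 years → 24 January 2022.
  Applicant Delay Offset: −179 days → 29 July 2021.
Expiry of referenced patent TU-29046:
  Base: filing + 23 years → 26 February 2020.
  Applicant Delay Offset: −11 days → 15 February 2020.
Terminal disclaimer: TU-784132 expires on the earlier of 29 July 2021 and 15 February 2020.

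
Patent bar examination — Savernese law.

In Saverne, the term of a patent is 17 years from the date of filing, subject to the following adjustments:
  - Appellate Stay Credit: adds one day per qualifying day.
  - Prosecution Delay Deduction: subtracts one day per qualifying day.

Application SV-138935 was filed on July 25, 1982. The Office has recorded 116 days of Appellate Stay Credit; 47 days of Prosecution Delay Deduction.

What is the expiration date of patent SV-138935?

October 2, 1999

Base term: filing date + 17 years → 25 July 1999.
Appellate Stay Credit: +116 days → 18 November 1999.
Prosecution Delay Deduction: −47 days → 2 October 1999.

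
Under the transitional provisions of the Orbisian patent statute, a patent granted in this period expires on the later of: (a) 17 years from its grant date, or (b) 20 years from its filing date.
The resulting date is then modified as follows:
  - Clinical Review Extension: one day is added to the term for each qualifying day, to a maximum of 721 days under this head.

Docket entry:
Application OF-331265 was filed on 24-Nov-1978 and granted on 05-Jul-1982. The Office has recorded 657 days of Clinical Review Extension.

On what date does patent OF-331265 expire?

(a) grant + 17 years → 5 July 1999.
(b) filing + 20 years → 24 November 1998.
Later of the two: 5 July 1999.
Clinical Review Extension: 657 days (within the 721-day cap) → +657 days → 22 April 2001.

2001-04-22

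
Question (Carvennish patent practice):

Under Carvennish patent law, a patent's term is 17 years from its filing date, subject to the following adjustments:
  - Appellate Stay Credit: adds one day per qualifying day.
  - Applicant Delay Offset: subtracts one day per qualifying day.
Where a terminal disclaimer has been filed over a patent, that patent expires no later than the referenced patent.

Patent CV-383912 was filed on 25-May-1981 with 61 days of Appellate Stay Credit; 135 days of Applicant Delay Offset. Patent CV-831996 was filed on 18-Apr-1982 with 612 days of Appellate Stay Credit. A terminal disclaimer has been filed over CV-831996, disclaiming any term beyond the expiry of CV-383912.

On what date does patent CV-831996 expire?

Natural term of CV-831996:
  Base: filing + 17 years → 18 April 1999.
  Appellate Stay Credit: +612 days → 20 December 2000.
Expiry of referenced patent CV-383912:
  Base: filing + 17 years → 25 May 1998.
  Appellate Stay Credit: +61 days → 25 July 1998.
  Applicant Delay Offset: −135 days → 12 March 1998.
Terminal disclaimer: CV-831996 expires on the earlier of 20 December 2000 and 12 March 1998.

1998-03-12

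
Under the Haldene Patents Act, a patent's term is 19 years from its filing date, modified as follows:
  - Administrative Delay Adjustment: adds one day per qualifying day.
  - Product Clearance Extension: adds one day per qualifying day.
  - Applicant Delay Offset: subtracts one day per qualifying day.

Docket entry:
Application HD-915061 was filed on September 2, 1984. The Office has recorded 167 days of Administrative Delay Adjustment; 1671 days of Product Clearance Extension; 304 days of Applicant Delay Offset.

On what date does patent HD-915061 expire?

2007-11-14

Base term: filing date + 19 years → 2 September 2003.
Administrative Delay Adjustment: +167 days → 16 February 2004.
Product Clearance Extension: +1671 days → 13 September 2008.
Applicant Delay Offset: −304 days → 14 November 2007.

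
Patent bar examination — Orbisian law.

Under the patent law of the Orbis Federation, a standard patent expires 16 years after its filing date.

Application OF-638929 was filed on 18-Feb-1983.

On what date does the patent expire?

Filing date + 16 years → 18 February 1999.

February 18, 1999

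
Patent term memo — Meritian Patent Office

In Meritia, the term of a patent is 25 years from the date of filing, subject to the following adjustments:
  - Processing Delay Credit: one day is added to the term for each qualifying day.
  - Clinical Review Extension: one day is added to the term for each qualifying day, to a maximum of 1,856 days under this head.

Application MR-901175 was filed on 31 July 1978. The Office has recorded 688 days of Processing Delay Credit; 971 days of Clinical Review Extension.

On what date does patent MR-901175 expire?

2008-02-14

Base term: filing date + 25 years → 31 July 2003.
Processing Delay Credit: +688 days → 18 June 2005.
Clinical Review Extension: 971 days (within the 1856-day cap) → +971 days → 14 February 2008.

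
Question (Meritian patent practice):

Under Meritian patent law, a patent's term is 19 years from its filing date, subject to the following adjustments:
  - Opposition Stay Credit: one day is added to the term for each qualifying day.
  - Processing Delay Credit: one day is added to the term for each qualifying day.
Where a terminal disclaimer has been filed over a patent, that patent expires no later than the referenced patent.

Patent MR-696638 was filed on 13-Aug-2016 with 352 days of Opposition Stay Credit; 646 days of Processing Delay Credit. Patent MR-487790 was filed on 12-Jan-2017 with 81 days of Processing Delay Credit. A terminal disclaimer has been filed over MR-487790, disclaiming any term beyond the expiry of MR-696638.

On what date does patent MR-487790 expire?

2036-04-02

Natural term of MR-487790:
  Base: filing + 19 years → 12 January 2036.
  Processing Delay Credit: +81 days → 2 April 2036.
Expiry of referenced patent MR-696638:
  Base: filing + 19 years → 13 August 2035.
  Opposition Stay Credit: +352 days → 30 July 2036.
  Processing Delay Credit: +646 days → 7 May 2038.
Terminal disclaimer: MR-487790 expires on the earlier of 2 April 2036 and 7 May 2038.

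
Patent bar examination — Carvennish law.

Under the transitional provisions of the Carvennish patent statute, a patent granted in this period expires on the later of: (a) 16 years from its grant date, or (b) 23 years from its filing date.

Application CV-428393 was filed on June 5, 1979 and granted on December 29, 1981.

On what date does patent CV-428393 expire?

2002-06-05

(a) grant + 16 years → 29 December 1997.
(b) filing + 23 years → 5 June 2002.
Later of the two: 5 June 2002.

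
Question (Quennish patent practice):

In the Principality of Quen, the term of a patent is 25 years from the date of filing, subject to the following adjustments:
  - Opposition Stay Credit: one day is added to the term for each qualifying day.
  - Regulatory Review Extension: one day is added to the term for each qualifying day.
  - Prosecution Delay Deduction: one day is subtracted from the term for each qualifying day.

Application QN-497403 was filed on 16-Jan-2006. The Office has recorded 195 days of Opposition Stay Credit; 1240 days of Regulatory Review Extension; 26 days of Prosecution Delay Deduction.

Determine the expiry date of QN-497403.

November 25, 2034

Base term: filing date + 25 years → 16 January 2031.
Opposition Stay Credit: +195 days → 30 July 2031.
Regulatory Review Extension: +1240 days → 21 December 2034.
Prosecution Delay Deduction: −26 days → 25 November 2034.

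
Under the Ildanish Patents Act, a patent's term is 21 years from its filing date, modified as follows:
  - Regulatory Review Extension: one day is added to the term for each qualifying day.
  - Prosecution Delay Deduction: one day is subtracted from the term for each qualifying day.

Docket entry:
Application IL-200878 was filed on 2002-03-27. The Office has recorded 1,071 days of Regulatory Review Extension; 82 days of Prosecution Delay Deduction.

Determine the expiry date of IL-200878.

2025-12-10

Base term: filing date + 21 years → 27 March 2023.
Regulatory Review Extension: +1071 days → 2 March 2026.
Prosecution Delay Deduction: −82 days → 10 December 2025.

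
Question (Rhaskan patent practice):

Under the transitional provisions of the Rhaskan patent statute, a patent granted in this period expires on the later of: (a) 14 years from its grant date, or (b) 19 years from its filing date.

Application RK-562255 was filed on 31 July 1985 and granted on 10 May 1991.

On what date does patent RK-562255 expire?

(a) grant + 14 years → 10 May 2005.
(b) filing + 19 years → 31 July 2004.
Later of the two: 10 May 2005.

2005-05-10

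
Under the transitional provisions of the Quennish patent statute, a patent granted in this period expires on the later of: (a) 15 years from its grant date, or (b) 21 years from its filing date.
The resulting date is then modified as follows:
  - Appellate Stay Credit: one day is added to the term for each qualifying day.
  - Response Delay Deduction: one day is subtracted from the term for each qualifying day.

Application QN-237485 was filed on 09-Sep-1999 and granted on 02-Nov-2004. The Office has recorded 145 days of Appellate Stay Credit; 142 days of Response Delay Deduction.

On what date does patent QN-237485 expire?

2020-09-12

(a) grant + 15 years → 2 November 2019.
(b) filing + 21 years → 9 September 2020.
Later of the two: 9 September 2020.
Appellate Stay Credit: +145 days → 1 February 2021.
Response Delay Deduction: −142 days → 12 September 2020.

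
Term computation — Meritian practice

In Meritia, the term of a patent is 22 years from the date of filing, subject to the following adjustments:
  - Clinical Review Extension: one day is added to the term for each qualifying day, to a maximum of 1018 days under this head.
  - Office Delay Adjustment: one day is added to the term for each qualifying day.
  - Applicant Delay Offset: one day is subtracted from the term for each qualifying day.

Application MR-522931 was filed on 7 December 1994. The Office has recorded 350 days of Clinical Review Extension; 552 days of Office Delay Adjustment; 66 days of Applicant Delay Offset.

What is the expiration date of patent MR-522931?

Base term: filing date + 22 years → 7 December 2016.
Clinical Review Extension: 350 days (within the 1018-day cap) → +350 days → 22 November 2017.
Office Delay Adjustment: +552 days → 28 May 2019.
Applicant Delay Offset: −66 days → 23 March 2019.

March 23, 2019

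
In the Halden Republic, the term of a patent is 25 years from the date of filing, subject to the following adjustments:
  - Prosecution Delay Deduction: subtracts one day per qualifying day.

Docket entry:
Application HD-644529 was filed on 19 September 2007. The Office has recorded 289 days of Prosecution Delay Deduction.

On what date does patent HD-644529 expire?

Base term: filing date + 25 years → 19 September 2032.
Prosecution Delay Deduction: −289 days → 5 December 2031.

2031-12-05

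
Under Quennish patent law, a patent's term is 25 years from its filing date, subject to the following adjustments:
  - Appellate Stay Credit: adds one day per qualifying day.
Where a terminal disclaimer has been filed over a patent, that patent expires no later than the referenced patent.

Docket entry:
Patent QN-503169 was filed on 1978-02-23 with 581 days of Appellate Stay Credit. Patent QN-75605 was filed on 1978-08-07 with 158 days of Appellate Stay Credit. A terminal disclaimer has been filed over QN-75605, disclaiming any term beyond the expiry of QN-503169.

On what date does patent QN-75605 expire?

2004-01-12

Natural term of QN-75605:
  Base: filing + 25 years → 7 August 2003.
  Appellate Stay Credit: +158 days → 12 January 2004.
Expiry of referenced patent QN-503169:
  Base: filing + 25 years → 23 February 2003.
  Appellate Stay Credit: +581 days → 26 September 2004.
Terminal disclaimer: QN-75605 expires on the earlier of 12 January 2004 and 26 September 2004.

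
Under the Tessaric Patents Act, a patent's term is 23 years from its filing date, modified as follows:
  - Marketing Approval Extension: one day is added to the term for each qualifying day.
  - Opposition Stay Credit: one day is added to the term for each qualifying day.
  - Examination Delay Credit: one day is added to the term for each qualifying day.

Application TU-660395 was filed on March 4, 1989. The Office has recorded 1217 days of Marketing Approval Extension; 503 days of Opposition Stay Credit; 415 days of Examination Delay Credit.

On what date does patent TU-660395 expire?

January 7, 2018

Base term: filing date + 23 years → 4 March 2012.
Marketing Approval Extension: +1217 days → 4 July 2015.
Opposition Stay Credit: +503 days → 18 November 2016.
Examination Delay Credit: +415 days → 7 January 2018.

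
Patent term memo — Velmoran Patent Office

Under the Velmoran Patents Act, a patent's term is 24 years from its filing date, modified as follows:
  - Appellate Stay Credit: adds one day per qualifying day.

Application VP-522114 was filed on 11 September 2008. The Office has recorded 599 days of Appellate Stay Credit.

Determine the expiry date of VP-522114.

Base term: filing date + 24 years → 11 September 2032.
Appellate Stay Credit: +599 days → 3 May 2034.

May 3, 2034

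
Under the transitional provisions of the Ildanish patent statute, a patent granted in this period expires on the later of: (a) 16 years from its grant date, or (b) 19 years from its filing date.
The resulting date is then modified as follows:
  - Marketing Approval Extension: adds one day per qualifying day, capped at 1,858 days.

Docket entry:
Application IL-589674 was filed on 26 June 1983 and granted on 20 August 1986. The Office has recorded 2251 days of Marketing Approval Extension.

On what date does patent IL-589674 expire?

2007-09-21

(a) grant + 16 years → 20 August 2002.
(b) filing + 19 years → 26 June 2002.
Later of the two: 20 August 2002.
Marketing Approval Extension: 2251 days claimed exceeds the 1858-day cap, so +1858 days → 21 September 2007.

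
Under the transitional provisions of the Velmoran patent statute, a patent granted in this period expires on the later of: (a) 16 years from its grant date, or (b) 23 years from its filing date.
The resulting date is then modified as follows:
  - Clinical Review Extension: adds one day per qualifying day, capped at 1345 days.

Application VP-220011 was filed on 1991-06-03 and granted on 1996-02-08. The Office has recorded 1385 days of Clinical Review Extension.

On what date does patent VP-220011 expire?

(a) grant + 16 years → 8 February 2012.
(b) filing + 23 years → 3 June 2014.
Later of the two: 3 June 2014.
Clinical Review Extension: 1385 days claimed exceeds the 1345-day cap, so +1345 days → 7 February 2018.

2018-02-07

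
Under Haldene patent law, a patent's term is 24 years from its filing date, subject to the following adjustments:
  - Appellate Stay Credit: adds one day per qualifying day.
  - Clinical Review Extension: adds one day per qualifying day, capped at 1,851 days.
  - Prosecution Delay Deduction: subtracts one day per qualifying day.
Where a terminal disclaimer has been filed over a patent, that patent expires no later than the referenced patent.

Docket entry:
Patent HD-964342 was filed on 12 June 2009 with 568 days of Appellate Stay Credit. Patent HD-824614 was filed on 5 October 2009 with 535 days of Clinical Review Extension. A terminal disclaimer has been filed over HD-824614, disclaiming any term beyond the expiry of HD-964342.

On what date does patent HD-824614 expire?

2035-01-01

Natural term of HD-824614:
  Base: filing + 24 years → 5 October 2033.
  Clinical Review Extension: 535 days (within the 1851-day cap) → +535 days → 24 March 2035.
Expiry of referenced patent HD-964342:
  Base: filing + 24 years → 12 June 2033.
  Appellate Stay Credit: +568 days → 1 January 2035.
Terminal disclaimer: HD-824614 expires on the earlier of 24 March 2035 and 1 January 2035.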